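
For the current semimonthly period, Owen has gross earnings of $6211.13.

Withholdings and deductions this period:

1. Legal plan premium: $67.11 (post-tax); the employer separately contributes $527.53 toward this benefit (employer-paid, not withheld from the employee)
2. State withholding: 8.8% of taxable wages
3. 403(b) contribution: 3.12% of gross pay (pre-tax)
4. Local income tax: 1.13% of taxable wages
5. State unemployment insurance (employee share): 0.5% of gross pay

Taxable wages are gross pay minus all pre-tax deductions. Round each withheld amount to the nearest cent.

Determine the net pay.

403(b) contribution: $6211.13 × 0.0312 = $193.79
Taxable wages = $6211.13 − $193.79 = $6017.34
State withholding: $6017.34 × 0.088 = $529.53
Local income tax: $6017.34 × 0.0113 = $68.00
State unemployment insurance (employee share): $6211.13 × 0.005 = $31.06
Legal plan premium: $67.11
(Employer's $527.53 toward legal plan premium is not withheld from the employee.)
Total deductions = $193.79 + $529.53 + $68.00 + $31.06 + $67.11 = $889.49
Net pay = $6211.13 − $889.49 = $5321.64

$5321.64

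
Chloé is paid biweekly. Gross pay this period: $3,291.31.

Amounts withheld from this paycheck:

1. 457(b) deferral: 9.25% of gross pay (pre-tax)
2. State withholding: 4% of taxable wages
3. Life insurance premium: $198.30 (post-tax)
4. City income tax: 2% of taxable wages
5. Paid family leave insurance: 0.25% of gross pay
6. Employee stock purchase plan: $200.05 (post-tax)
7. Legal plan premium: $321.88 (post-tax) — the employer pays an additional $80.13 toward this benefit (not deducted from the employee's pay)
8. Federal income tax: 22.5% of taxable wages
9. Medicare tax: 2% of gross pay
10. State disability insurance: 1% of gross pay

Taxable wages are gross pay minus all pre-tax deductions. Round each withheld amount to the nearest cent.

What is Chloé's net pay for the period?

$1,308.41

457(b) deferral: $3,291.31 × 0.0925 = $304.45
Taxable wages = $3,291.31 − $304.45 = $2,986.86
City income tax: $2,986.86 × 0.02 = $59.74
State withholding: $2,986.86 × 0.04 = $119.47
Federal income tax: $2,986.86 × 0.225 = $672.04
Paid family leave insurance: $3,291.31 × 0.0025 = $8.23
Medicare tax: $3,291.31 × 0.02 = $65.83
State disability insurance: $3,291.31 × 0.01 = $32.91
Legal plan premium: $321.88
Employee stock purchase plan: $200.05
Life insurance premium: $198.30
(Employer's $80.13 toward legal plan premium is not withheld from the employee.)
Total deductions = $304.45 + $59.74 + $119.47 + $672.04 + $8.23 + $65.83 + $32.91 + $321.88 + $200.05 + $198.30 = $1,982.90
Net pay = $3,291.31 − $1,982.90 = $1,308.41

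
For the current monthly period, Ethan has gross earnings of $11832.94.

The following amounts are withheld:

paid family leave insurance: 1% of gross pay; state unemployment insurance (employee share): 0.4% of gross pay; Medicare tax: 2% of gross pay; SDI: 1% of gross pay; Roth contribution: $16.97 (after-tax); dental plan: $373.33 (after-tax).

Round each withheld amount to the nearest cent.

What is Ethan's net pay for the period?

$10921.99

Paid family leave insurance: $11832.94 × 0.01 = $118.33
Medicare tax: $11832.94 × 0.02 = $236.66
State unemployment insurance (employee share): $11832.94 × 0.004 = $47.33
SDI: $11832.94 × 0.01 = $118.33
Dental plan: $373.33
Roth contribution: $16.97
Total deductions = $118.33 + $236.66 + $47.33 + $118.33 + $373.33 + $16.97 = $910.95
Net pay = $11832.94 − $910.95 = $10921.99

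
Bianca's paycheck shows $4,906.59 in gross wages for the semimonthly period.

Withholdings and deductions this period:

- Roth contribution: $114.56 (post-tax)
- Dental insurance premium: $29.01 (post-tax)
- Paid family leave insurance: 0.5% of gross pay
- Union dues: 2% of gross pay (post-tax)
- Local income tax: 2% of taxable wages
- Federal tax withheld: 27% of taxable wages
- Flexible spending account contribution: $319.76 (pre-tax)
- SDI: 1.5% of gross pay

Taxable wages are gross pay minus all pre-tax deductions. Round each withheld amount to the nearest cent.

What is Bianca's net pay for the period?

Flexible spending account contribution: $319.76
Taxable wages = $4,906.59 − $319.76 = $4,586.83
Federal tax withheld: $4,586.83 × 0.27 = $1,238.44
Local income tax: $4,586.83 × 0.02 = $91.74
SDI: $4,906.59 × 0.015 = $73.60
Paid family leave insurance: $4,906.59 × 0.005 = $24.53
Union dues: $4,906.59 × 0.02 = $98.13
Dental insurance premium: $29.01
Roth contribution: $114.56
Total deductions = $319.76 + $1,238.44 + $91.74 + $73.60 + $24.53 + $98.13 + $29.01 + $114.56 = $1,989.77
Net pay = $4,906.59 − $1,989.77 = $2,916.82

$2,916.82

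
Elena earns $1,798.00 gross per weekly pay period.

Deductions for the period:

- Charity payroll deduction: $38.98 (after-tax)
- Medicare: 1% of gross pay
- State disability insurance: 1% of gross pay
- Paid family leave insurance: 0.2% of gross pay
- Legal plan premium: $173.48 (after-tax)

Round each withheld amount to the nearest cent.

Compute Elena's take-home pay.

Paid family leave insurance: $1,798.00 × 0.002 = $3.60
Medicare: $1,798.00 × 0.01 = $17.98
State disability insurance: $1,798.00 × 0.01 = $17.98
Legal plan premium: $173.48
Charity payroll deduction: $38.98
Total deductions = $3.60 + $17.98 + $17.98 + $173.48 + $38.98 = $252.02
Net pay = $1,798.00 − $252.02 = $1,545.98

$1,545.98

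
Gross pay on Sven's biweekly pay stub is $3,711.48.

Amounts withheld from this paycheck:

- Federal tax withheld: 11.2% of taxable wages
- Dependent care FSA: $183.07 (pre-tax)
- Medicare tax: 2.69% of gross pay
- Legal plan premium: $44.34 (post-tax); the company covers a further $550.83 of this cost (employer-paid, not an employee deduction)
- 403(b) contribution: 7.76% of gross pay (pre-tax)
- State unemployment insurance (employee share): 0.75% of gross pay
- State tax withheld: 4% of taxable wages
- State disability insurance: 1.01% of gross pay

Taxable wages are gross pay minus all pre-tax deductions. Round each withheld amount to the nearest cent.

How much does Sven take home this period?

403(b) contribution: $3,711.48 × 0.0776 = $288.01
Dependent care FSA: $183.07
Pre-tax total = $288.01 + $183.07 = $471.08
Taxable wages = $3,711.48 − $471.08 = $3,240.40
State tax withheld: $3,240.40 × 0.04 = $129.62
Federal tax withheld: $3,240.40 × 0.112 = $362.92
Medicare tax: $3,711.48 × 0.0269 = $99.84
State disability insurance: $3,711.48 × 0.0101 = $37.49
State unemployment insurance (employee share): $3,711.48 × 0.0075 = $27.84
Legal plan premium: $44.34
(Employer's $550.83 toward legal plan premium is not withheld from the employee.)
Total deductions = $288.01 + $183.07 + $129.62 + $362.92 + $99.84 + $37.49 + $27.84 + $44.34 = $1,173.13
Net pay = $3,711.48 − $1,173.13 = $2,538.35

$2,538.35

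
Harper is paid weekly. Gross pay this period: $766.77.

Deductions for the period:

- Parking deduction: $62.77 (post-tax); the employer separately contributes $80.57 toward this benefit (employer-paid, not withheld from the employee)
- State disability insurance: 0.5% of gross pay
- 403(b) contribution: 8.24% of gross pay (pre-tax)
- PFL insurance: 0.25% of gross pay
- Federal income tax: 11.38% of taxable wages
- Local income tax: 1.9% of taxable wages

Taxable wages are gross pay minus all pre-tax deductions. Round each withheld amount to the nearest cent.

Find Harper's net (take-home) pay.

$541.63

403(b) contribution: $766.77 × 0.0824 = $63.18
Taxable wages = $766.77 − $63.18 = $703.59
Local income tax: $703.59 × 0.019 = $13.37
Federal income tax: $703.59 × 0.1138 = $80.07
PFL insurance: $766.77 × 0.0025 = $1.92
State disability insurance: $766.77 × 0.005 = $3.83
Parking deduction: $62.77
(Employer's $80.57 toward parking deduction is not withheld from the employee.)
Total deductions = $63.18 + $13.37 + $80.07 + $1.92 + $3.83 + $62.77 = $225.14
Net pay = $766.77 − $225.14 = $541.63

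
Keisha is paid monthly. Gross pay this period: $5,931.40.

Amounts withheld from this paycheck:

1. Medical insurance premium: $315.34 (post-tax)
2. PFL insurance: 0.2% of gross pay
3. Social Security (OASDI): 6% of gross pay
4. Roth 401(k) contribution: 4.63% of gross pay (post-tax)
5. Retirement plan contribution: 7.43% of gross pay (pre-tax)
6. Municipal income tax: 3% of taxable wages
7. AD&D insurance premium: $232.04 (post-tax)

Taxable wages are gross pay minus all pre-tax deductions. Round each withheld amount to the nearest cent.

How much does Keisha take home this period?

Retirement plan contribution: $5,931.40 × 0.0743 = $440.70
Taxable wages = $5,931.40 − $440.70 = $5,490.70
Municipal income tax: $5,490.70 × 0.03 = $164.72
PFL insurance: $5,931.40 × 0.002 = $11.86
Social Security (OASDI): $5,931.40 × 0.06 = $355.88
AD&D insurance premium: $232.04
Medical insurance premium: $315.34
Roth 401(k) contribution: $5,931.40 × 0.0463 = $274.62
Total deductions = $440.70 + $164.72 + $11.86 + $355.88 + $232.04 + $315.34 + $274.62 = $1,795.16
Net pay = $5,931.40 − $1,795.16 = $4,136.24

$4,136.24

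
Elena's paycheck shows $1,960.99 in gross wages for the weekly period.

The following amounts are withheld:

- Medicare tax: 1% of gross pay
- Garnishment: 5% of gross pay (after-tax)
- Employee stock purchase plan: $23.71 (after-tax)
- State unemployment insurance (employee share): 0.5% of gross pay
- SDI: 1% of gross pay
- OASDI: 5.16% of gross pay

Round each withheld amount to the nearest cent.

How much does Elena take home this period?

$1,689.02

SDI: $1,960.99 × 0.01 = $19.61
Medicare tax: $1,960.99 × 0.01 = $19.61
OASDI: $1,960.99 × 0.0516 = $101.19
State unemployment insurance (employee share): $1,960.99 × 0.005 = $9.80
Garnishment: $1,960.99 × 0.05 = $98.05
Employee stock purchase plan: $23.71
Total deductions = $19.61 + $19.61 + $101.19 + $9.80 + $98.05 + $23.71 = $271.97
Net pay = $1,960.99 − $271.97 = $1,689.02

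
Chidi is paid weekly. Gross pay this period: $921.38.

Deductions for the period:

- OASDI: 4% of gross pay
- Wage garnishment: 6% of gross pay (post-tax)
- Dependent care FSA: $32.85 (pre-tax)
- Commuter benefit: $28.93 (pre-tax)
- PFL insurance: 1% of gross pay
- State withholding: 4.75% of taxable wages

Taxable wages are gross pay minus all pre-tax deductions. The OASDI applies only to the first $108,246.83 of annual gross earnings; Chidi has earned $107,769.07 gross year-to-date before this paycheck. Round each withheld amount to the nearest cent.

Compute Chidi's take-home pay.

$735.17

Commuter benefit: $28.93
Dependent care FSA: $32.85
Pre-tax total = $28.93 + $32.85 = $61.78
Taxable wages = $921.38 − $61.78 = $859.60
State withholding: $859.60 × 0.0475 = $40.83
PFL insurance: $921.38 × 0.01 = $9.21
OASDI: only $108,246.83 − $107,769.07 = $477.76 of this check is subject → $477.76 × 0.04 = $19.11
Wage garnishment: $921.38 × 0.06 = $55.28
Total deductions = $28.93 + $32.85 + $40.83 + $9.21 + $19.11 + $55.28 = $186.21
Net pay = $921.38 − $186.21 = $735.17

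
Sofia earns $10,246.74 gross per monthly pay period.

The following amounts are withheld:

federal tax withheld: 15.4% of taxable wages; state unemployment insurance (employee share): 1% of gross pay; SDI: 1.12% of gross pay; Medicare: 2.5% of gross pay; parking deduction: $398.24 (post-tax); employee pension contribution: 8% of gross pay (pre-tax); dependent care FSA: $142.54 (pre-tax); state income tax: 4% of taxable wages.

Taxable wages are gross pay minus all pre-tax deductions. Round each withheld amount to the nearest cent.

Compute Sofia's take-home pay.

$6,611.63

Employee pension contribution: $10,246.74 × 0.08 = $819.74
Dependent care FSA: $142.54
Pre-tax total = $819.74 + $142.54 = $962.28
Taxable wages = $10,246.74 − $962.28 = $9,284.46
State income tax: $9,284.46 × 0.04 = $371.38
Federal tax withheld: $9,284.46 × 0.154 = $1,429.81
Medicare: $10,246.74 × 0.025 = $256.17
State unemployment insurance (employee share): $10,246.74 × 0.01 = $102.47
SDI: $10,246.74 × 0.0112 = $114.76
Parking deduction: $398.24
Total deductions = $819.74 + $142.54 + $371.38 + $1,429.81 + $256.17 + $102.47 + $114.76 + $398.24 = $3,635.11
Net pay = $10,246.74 − $3,635.11 = $6,611.63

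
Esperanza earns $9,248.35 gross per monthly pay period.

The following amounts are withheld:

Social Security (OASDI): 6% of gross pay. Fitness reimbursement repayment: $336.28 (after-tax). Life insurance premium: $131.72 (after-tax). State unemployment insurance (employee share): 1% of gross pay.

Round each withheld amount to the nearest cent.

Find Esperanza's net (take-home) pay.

$8,132.97

State unemployment insurance (employee share): $9,248.35 × 0.01 = $92.48
Social Security (OASDI): $9,248.35 × 0.06 = $554.90
Life insurance premium: $131.72
Fitness reimbursement repayment: $336.28
Total deductions = $92.48 + $554.90 + $131.72 + $336.28 = $1,115.38
Net pay = $9,248.35 − $1,115.38 = $8,132.97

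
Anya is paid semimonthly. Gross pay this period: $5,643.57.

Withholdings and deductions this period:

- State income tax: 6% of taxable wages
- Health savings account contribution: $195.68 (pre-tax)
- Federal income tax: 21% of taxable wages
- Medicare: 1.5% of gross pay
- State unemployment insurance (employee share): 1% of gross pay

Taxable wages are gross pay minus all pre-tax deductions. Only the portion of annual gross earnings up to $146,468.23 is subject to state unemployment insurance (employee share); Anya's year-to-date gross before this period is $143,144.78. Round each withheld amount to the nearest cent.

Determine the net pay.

Health savings account contribution: $195.68
Taxable wages = $5,643.57 − $195.68 = $5,447.89
State income tax: $5,447.89 × 0.06 = $326.87
Federal income tax: $5,447.89 × 0.21 = $1,144.06
State unemployment insurance (employee share): only $146,468.23 − $143,144.78 = $3,323.45 of this check is subject → $3,323.45 × 0.01 = $33.23
Medicare: $5,643.57 × 0.015 = $84.65
Total deductions = $195.68 + $326.87 + $1,144.06 + $33.23 + $84.65 = $1,784.49
Net pay = $5,643.57 − $1,784.49 = $3,859.08

$3,859.08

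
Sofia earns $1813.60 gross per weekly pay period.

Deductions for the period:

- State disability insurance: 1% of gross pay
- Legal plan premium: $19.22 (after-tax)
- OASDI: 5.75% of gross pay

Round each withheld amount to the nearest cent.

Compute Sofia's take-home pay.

$1671.96

State disability insurance: $1813.60 × 0.01 = $18.14
OASDI: $1813.60 × 0.0575 = $104.28
Legal plan premium: $19.22
Total deductions = $18.14 + $104.28 + $19.22 = $141.64
Net pay = $1813.60 − $141.64 = $1671.96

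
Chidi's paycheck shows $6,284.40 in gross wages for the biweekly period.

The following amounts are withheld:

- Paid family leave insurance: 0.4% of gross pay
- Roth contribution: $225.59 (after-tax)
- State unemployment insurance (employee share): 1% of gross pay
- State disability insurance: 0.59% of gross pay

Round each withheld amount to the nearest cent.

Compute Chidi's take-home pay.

$5,933.75

Paid family leave insurance: $6,284.40 × 0.004 = $25.14
State disability insurance: $6,284.40 × 0.0059 = $37.08
State unemployment insurance (employee share): $6,284.40 × 0.01 = $62.84
Roth contribution: $225.59
Total deductions = $25.14 + $37.08 + $62.84 + $225.59 = $350.65
Net pay = $6,284.40 − $350.65 = $5,933.75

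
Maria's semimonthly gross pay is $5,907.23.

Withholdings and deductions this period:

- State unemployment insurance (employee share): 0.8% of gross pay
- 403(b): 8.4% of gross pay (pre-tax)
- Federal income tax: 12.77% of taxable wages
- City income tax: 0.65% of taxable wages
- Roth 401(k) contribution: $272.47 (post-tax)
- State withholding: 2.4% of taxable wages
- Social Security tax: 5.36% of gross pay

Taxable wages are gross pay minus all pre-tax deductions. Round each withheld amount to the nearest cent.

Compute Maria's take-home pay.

$3,918.64

403(b): $5,907.23 × 0.084 = $496.21
Taxable wages = $5,907.23 − $496.21 = $5,411.02
Federal income tax: $5,411.02 × 0.1277 = $690.99
State withholding: $5,411.02 × 0.024 = $129.86
City income tax: $5,411.02 × 0.0065 = $35.17
Social Security tax: $5,907.23 × 0.0536 = $316.63
State unemployment insurance (employee share): $5,907.23 × 0.008 = $47.26
Roth 401(k) contribution: $272.47
Total deductions = $496.21 + $690.99 + $129.86 + $35.17 + $316.63 + $47.26 + $272.47 = $1,988.59
Net pay = $5,907.23 − $1,988.59 = $3,918.64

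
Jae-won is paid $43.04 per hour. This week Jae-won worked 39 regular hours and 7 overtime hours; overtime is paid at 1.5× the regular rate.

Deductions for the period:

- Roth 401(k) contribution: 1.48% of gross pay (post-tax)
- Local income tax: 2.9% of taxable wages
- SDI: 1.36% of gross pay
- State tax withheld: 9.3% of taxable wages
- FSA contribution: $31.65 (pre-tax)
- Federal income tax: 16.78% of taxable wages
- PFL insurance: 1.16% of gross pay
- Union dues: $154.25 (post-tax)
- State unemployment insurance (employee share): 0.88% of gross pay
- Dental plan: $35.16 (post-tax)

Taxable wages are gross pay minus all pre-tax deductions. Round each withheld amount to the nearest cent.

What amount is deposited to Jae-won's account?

$1197.22

Regular pay: 39 × $43.04 = $1678.56
Overtime pay: 7 × $43.04 × 1.5 = $451.92
Gross pay = $1678.56 + $451.92 = $2130.48
FSA contribution: $31.65
Taxable wages = $2130.48 − $31.65 = $2098.83
Federal income tax: $2098.83 × 0.1678 = $352.18
Local income tax: $2098.83 × 0.029 = $60.87
State tax withheld: $2098.83 × 0.093 = $195.19
State unemployment insurance (employee share): $2130.48 × 0.0088 = $18.75
SDI: $2130.48 × 0.0136 = $28.97
PFL insurance: $2130.48 × 0.0116 = $24.71
Dental plan: $35.16
Roth 401(k) contribution: $2130.48 × 0.0148 = $31.53
Union dues: $154.25
Total deductions = $31.65 + $352.18 + $60.87 + $195.19 + $18.75 + $28.97 + $24.71 + $35.16 + $31.53 + $154.25 = $933.26
Net pay = $2130.48 − $933.26 = $1197.22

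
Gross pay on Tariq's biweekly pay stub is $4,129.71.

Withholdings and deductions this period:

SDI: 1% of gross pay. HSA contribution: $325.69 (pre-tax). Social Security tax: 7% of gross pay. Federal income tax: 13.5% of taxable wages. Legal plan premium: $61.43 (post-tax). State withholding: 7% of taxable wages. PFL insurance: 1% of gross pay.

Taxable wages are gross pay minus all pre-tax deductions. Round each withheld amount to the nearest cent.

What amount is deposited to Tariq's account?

HSA contribution: $325.69
Taxable wages = $4,129.71 − $325.69 = $3,804.02
Federal income tax: $3,804.02 × 0.135 = $513.54
State withholding: $3,804.02 × 0.07 = $266.28
SDI: $4,129.71 × 0.01 = $41.30
Social Security tax: $4,129.71 × 0.07 = $289.08
PFL insurance: $4,129.71 × 0.01 = $41.30
Legal plan premium: $61.43
Total deductions = $325.69 + $513.54 + $266.28 + $41.30 + $289.08 + $41.30 + $61.43 = $1,538.62
Net pay = $4,129.71 − $1,538.62 = $2,591.09

$2,591.09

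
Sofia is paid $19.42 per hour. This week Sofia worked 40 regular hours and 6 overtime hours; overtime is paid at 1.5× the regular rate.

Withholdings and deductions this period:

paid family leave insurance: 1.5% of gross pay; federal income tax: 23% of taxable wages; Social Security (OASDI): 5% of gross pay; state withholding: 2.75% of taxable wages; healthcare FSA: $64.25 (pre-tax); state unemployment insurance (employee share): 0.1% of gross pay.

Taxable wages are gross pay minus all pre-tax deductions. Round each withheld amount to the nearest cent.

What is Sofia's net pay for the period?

Regular pay: 40 × $19.42 = $776.80
Overtime pay: 6 × $19.42 × 1.5 = $174.78
Gross pay = $776.80 + $174.78 = $951.58
Healthcare FSA: $64.25
Taxable wages = $951.58 − $64.25 = $887.33
Federal income tax: $887.33 × 0.23 = $204.09
State withholding: $887.33 × 0.0275 = $24.40
Social Security (OASDI): $951.58 × 0.05 = $47.58
State unemployment insurance (employee share): $951.58 × 0.001 = $0.95
Paid family leave insurance: $951.58 × 0.015 = $14.27
Total deductions = $64.25 + $204.09 + $24.40 + $47.58 + $0.95 + $14.27 = $355.54
Net pay = $951.58 − $355.54 = $596.04

$596.04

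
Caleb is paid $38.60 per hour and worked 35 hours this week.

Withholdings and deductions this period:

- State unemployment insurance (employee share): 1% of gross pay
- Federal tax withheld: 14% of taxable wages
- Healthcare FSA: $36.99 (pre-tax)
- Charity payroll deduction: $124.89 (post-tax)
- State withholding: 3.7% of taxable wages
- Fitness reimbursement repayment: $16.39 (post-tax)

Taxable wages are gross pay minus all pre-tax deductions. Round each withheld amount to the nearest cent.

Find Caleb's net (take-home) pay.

$926.64

Gross pay: 35 × $38.60 = $1,351.00
Healthcare FSA: $36.99
Taxable wages = $1,351.00 − $36.99 = $1,314.01
State withholding: $1,314.01 × 0.037 = $48.62
Federal tax withheld: $1,314.01 × 0.14 = $183.96
State unemployment insurance (employee share): $1,351.00 × 0.01 = $13.51
Charity payroll deduction: $124.89
Fitness reimbursement repayment: $16.39
Total deductions = $36.99 + $48.62 + $183.96 + $13.51 + $124.89 + $16.39 = $424.36
Net pay = $1,351.00 − $424.36 = $926.64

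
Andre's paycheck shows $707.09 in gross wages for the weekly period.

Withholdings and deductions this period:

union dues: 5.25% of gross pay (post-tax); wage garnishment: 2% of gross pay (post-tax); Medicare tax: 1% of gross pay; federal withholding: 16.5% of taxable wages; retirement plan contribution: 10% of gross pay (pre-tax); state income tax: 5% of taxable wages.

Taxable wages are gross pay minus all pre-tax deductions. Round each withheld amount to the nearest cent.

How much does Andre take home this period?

$441.23

Retirement plan contribution: $707.09 × 0.1 = $70.71
Taxable wages = $707.09 − $70.71 = $636.38
State income tax: $636.38 × 0.05 = $31.82
Federal withholding: $636.38 × 0.165 = $105.00
Medicare tax: $707.09 × 0.01 = $7.07
Union dues: $707.09 × 0.0525 = $37.12
Wage garnishment: $707.09 × 0.02 = $14.14
Total deductions = $70.71 + $31.82 + $105.00 + $7.07 + $37.12 + $14.14 = $265.86
Net pay = $707.09 − $265.86 = $441.23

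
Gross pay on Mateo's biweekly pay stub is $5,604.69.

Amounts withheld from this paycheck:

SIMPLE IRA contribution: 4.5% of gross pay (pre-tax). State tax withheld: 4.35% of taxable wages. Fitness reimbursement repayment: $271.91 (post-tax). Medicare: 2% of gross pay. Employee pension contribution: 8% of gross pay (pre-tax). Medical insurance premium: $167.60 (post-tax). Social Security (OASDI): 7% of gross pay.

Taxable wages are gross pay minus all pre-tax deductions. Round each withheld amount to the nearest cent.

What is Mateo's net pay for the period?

$3,746.84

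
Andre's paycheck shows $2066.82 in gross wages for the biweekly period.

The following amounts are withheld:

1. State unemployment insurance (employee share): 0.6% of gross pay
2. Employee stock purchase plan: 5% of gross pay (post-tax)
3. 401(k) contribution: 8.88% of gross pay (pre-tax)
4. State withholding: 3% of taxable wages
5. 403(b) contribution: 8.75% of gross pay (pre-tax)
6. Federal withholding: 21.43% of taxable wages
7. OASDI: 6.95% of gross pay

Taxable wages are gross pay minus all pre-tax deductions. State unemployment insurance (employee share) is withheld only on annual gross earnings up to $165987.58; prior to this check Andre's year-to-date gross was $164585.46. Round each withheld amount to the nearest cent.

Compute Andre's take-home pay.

$1031.15

403(b) contribution: $2066.82 × 0.0875 = $180.85
401(k) contribution: $2066.82 × 0.0888 = $183.53
Pre-tax total = $180.85 + $183.53 = $364.38
Taxable wages = $2066.82 − $364.38 = $1702.44
Federal withholding: $1702.44 × 0.2143 = $364.83
State withholding: $1702.44 × 0.03 = $51.07
OASDI: $2066.82 × 0.0695 = $143.64
State unemployment insurance (employee share): only $165987.58 − $164585.46 = $1402.12 of this check is subject → $1402.12 × 0.006 = $8.41
Employee stock purchase plan: $2066.82 × 0.05 = $103.34
Total deductions = $180.85 + $183.53 + $364.83 + $51.07 + $143.64 + $8.41 + $103.34 = $1035.67
Net pay = $2066.82 − $1035.67 = $1031.15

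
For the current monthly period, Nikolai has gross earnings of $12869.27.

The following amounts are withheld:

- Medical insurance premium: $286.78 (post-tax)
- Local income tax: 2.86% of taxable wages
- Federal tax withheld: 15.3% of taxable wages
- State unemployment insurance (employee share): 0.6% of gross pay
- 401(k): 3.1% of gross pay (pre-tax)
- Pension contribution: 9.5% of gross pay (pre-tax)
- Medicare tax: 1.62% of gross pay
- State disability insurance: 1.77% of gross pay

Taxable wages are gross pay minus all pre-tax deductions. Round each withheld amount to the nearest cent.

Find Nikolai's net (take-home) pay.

401(k): $12869.27 × 0.031 = $398.95
Pension contribution: $12869.27 × 0.095 = $1222.58
Pre-tax total = $398.95 + $1222.58 = $1621.53
Taxable wages = $12869.27 − $1621.53 = $11247.74
Federal tax withheld: $11247.74 × 0.153 = $1720.90
Local income tax: $11247.74 × 0.0286 = $321.69
Medicare tax: $12869.27 × 0.0162 = $208.48
State unemployment insurance (employee share): $12869.27 × 0.006 = $77.22
State disability insurance: $12869.27 × 0.0177 = $227.79
Medical insurance premium: $286.78
Total deductions = $398.95 + $1222.58 + $1720.90 + $321.69 + $208.48 + $77.22 + $227.79 + $286.78 = $4464.39
Net pay = $12869.27 − $4464.39 = $8404.88

$8404.88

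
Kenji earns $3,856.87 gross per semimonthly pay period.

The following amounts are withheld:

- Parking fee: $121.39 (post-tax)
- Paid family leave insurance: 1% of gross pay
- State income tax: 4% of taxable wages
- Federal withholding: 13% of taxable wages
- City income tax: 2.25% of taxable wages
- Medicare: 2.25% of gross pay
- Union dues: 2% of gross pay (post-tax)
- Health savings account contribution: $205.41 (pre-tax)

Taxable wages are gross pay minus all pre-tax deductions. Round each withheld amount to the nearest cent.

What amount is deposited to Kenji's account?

Health savings account contribution: $205.41
Taxable wages = $3,856.87 − $205.41 = $3,651.46
Federal withholding: $3,651.46 × 0.13 = $474.69
City income tax: $3,651.46 × 0.0225 = $82.16
State income tax: $3,651.46 × 0.04 = $146.06
Paid family leave insurance: $3,856.87 × 0.01 = $38.57
Medicare: $3,856.87 × 0.0225 = $86.78
Parking fee: $121.39
Union dues: $3,856.87 × 0.02 = $77.14
Total deductions = $205.41 + $474.69 + $82.16 + $146.06 + $38.57 + $86.78 + $121.39 + $77.14 = $1,232.20
Net pay = $3,856.87 − $1,232.20 = $2,624.67

$2,624.67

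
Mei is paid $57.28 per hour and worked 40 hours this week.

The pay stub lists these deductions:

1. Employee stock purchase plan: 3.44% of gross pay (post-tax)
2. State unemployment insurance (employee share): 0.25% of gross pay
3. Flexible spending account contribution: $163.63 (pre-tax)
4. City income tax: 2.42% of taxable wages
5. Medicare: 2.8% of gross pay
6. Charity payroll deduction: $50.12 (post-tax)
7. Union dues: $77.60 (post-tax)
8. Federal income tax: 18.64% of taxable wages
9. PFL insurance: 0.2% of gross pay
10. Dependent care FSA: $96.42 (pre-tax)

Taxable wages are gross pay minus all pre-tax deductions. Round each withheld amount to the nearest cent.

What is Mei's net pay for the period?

$1,322.39

Gross pay: 40 × $57.28 = $2,291.20
Dependent care FSA: $96.42
Flexible spending account contribution: $163.63
Pre-tax total = $96.42 + $163.63 = $260.05
Taxable wages = $2,291.20 − $260.05 = $2,031.15
Federal income tax: $2,031.15 × 0.1864 = $378.61
City income tax: $2,031.15 × 0.0242 = $49.15
Medicare: $2,291.20 × 0.028 = $64.15
PFL insurance: $2,291.20 × 0.002 = $4.58
State unemployment insurance (employee share): $2,291.20 × 0.0025 = $5.73
Union dues: $77.60
Employee stock purchase plan: $2,291.20 × 0.0344 = $78.82
Charity payroll deduction: $50.12
Total deductions = $96.42 + $163.63 + $378.61 + $49.15 + $64.15 + $4.58 + $5.73 + $77.60 + $78.82 + $50.12 = $968.81
Net pay = $2,291.20 − $968.81 = $1,322.39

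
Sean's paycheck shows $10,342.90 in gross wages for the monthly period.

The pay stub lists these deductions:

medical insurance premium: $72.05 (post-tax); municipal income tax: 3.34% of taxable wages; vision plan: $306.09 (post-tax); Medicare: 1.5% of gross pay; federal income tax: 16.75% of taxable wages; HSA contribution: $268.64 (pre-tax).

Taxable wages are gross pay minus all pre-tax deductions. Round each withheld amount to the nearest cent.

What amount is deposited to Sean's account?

$7,517.06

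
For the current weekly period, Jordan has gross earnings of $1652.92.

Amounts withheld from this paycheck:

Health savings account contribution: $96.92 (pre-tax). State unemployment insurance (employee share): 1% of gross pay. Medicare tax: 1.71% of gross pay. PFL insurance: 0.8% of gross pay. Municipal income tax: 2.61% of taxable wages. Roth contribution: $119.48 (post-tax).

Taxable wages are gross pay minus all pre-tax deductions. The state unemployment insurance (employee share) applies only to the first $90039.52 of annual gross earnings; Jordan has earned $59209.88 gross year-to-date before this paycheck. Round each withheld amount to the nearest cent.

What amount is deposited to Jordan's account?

$1337.90

Health savings account contribution: $96.92
Taxable wages = $1652.92 − $96.92 = $1556.00
Municipal income tax: $1556.00 × 0.0261 = $40.61
Medicare tax: $1652.92 × 0.0171 = $28.26
PFL insurance: $1652.92 × 0.008 = $13.22
State unemployment insurance (employee share): cap not yet reached, full $1652.92 is subject → $1652.92 × 0.01 = $16.53
Roth contribution: $119.48
Total deductions = $96.92 + $40.61 + $28.26 + $13.22 + $16.53 + $119.48 = $315.02
Net pay = $1652.92 − $315.02 = $1337.90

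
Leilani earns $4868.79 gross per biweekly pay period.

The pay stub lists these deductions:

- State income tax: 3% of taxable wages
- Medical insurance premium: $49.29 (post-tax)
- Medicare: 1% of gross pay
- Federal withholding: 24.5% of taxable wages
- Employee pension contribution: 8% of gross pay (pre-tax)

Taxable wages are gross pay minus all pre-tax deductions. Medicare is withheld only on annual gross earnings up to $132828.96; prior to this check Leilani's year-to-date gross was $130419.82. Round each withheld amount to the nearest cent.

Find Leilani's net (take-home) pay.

$3174.10

Employee pension contribution: $4868.79 × 0.08 = $389.50
Taxable wages = $4868.79 − $389.50 = $4479.29
State income tax: $4479.29 × 0.03 = $134.38
Federal withholding: $4479.29 × 0.245 = $1097.43
Medicare: only $132828.96 − $130419.82 = $2409.14 of this check is subject → $2409.14 × 0.01 = $24.09
Medical insurance premium: $49.29
Total deductions = $389.50 + $134.38 + $1097.43 + $24.09 + $49.29 = $1694.69
Net pay = $4868.79 − $1694.69 = $3174.10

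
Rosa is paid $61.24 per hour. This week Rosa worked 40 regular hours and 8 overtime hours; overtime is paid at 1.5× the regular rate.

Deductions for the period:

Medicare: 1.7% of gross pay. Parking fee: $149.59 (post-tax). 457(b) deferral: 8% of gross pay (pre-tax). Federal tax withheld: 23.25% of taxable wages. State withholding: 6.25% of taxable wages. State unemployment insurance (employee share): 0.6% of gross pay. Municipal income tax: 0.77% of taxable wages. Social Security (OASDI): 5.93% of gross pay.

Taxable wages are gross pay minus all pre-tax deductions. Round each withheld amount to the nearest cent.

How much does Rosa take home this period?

Regular pay: 40 × $61.24 = $2,449.60
Overtime pay: 8 × $61.24 × 1.5 = $734.88
Gross pay = $2,449.60 + $734.88 = $3,184.48
457(b) deferral: $3,184.48 × 0.08 = $254.76
Taxable wages = $3,184.48 − $254.76 = $2,929.72
Federal tax withheld: $2,929.72 × 0.2325 = $681.16
Municipal income tax: $2,929.72 × 0.0077 = $22.56
State withholding: $2,929.72 × 0.0625 = $183.11
Social Security (OASDI): $3,184.48 × 0.0593 = $188.84
Medicare: $3,184.48 × 0.017 = $54.14
State unemployment insurance (employee share): $3,184.48 × 0.006 = $19.11
Parking fee: $149.59
Total deductions = $254.76 + $681.16 + $22.56 + $183.11 + $188.84 + $54.14 + $19.11 + $149.59 = $1,553.27
Net pay = $3,184.48 − $1,553.27 = $1,631.21

$1,631.21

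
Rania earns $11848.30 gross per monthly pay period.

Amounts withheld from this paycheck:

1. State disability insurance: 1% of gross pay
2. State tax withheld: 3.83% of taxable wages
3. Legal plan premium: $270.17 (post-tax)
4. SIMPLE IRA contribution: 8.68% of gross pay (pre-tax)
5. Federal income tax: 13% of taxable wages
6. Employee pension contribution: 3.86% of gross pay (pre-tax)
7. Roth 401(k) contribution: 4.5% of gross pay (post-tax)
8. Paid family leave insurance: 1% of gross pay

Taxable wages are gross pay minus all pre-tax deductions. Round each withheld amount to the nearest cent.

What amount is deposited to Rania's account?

$7578.22

Employee pension contribution: $11848.30 × 0.0386 = $457.34
SIMPLE IRA contribution: $11848.30 × 0.0868 = $1028.43
Pre-tax total = $457.34 + $1028.43 = $1485.77
Taxable wages = $11848.30 − $1485.77 = $10362.53
Federal income tax: $10362.53 × 0.13 = $1347.13
State tax withheld: $10362.53 × 0.0383 = $396.88
Paid family leave insurance: $11848.30 × 0.01 = $118.48
State disability insurance: $11848.30 × 0.01 = $118.48
Roth 401(k) contribution: $11848.30 × 0.045 = $533.17
Legal plan premium: $270.17
Total deductions = $457.34 + $1028.43 + $1347.13 + $396.88 + $118.48 + $118.48 + $533.17 + $270.17 = $4270.08
Net pay = $11848.30 − $4270.08 = $7578.22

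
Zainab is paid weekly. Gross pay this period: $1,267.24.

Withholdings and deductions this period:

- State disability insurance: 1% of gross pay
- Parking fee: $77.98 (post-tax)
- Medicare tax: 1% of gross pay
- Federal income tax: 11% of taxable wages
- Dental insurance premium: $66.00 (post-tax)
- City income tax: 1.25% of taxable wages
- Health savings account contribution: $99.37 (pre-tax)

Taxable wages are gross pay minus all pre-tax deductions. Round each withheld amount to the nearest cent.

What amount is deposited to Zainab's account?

$855.48

Health savings account contribution: $99.37
Taxable wages = $1,267.24 − $99.37 = $1,167.87
City income tax: $1,167.87 × 0.0125 = $14.60
Federal income tax: $1,167.87 × 0.11 = $128.47
State disability insurance: $1,267.24 × 0.01 = $12.67
Medicare tax: $1,267.24 × 0.01 = $12.67
Parking fee: $77.98
Dental insurance premium: $66.00
Total deductions = $99.37 + $14.60 + $128.47 + $12.67 + $12.67 + $77.98 + $66.00 = $411.76
Net pay = $1,267.24 − $411.76 = $855.48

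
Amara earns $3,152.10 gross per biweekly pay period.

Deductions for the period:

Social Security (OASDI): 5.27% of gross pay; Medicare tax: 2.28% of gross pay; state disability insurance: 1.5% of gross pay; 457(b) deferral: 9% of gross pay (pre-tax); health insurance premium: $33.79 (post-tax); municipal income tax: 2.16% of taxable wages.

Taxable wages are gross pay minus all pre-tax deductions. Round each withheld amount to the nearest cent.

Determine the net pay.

$2,487.39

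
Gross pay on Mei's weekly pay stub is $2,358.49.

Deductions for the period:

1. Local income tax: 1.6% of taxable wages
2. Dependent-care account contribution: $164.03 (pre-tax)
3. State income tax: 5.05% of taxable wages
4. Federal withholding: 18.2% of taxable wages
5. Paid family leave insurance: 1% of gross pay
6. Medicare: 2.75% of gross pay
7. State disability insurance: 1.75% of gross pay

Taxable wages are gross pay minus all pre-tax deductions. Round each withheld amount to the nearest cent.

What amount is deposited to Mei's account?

$1,519.43

Dependent-care account contribution: $164.03
Taxable wages = $2,358.49 − $164.03 = $2,194.46
Local income tax: $2,194.46 × 0.016 = $35.11
State income tax: $2,194.46 × 0.0505 = $110.82
Federal withholding: $2,194.46 × 0.182 = $399.39
State disability insurance: $2,358.49 × 0.0175 = $41.27
Paid family leave insurance: $2,358.49 × 0.01 = $23.58
Medicare: $2,358.49 × 0.0275 = $64.86
Total deductions = $164.03 + $35.11 + $110.82 + $399.39 + $41.27 + $23.58 + $64.86 = $839.06
Net pay = $2,358.49 − $839.06 = $1,519.43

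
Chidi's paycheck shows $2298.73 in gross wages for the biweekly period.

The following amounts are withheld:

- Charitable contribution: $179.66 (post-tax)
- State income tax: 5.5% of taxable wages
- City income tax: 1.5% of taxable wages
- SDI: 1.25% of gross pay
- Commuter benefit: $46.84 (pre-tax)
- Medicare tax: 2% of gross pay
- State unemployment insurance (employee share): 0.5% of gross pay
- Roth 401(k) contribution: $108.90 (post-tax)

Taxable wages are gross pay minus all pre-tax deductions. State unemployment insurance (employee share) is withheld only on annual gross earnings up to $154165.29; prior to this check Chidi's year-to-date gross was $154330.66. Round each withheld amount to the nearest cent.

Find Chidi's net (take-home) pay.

$1731.00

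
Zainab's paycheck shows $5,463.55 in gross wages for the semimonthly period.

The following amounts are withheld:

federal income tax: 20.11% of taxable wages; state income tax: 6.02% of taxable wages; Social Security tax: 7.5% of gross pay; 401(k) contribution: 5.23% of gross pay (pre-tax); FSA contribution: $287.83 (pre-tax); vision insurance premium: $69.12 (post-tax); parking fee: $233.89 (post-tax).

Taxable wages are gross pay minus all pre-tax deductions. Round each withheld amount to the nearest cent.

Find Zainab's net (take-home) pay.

FSA contribution: $287.83
401(k) contribution: $5,463.55 × 0.0523 = $285.74
Pre-tax total = $287.83 + $285.74 = $573.57
Taxable wages = $5,463.55 − $573.57 = $4,889.98
State income tax: $4,889.98 × 0.0602 = $294.38
Federal income tax: $4,889.98 × 0.2011 = $983.37
Social Security tax: $5,463.55 × 0.075 = $409.77
Parking fee: $233.89
Vision insurance premium: $69.12
Total deductions = $287.83 + $285.74 + $294.38 + $983.37 + $409.77 + $233.89 + $69.12 = $2,564.10
Net pay = $5,463.55 − $2,564.10 = $2,899.45

$2,899.45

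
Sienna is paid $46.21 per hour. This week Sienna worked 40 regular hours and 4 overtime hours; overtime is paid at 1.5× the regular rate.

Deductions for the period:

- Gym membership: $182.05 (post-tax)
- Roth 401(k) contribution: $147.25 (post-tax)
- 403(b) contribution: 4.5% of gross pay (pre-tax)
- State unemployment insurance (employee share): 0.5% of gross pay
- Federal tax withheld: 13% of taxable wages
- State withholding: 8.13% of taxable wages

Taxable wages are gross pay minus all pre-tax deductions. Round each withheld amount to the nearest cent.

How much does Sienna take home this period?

Regular pay: 40 × $46.21 = $1,848.40
Overtime pay: 4 × $46.21 × 1.5 = $277.26
Gross pay = $1,848.40 + $277.26 = $2,125.66
403(b) contribution: $2,125.66 × 0.045 = $95.65
Taxable wages = $2,125.66 − $95.65 = $2,030.01
Federal tax withheld: $2,030.01 × 0.13 = $263.90
State withholding: $2,030.01 × 0.0813 = $165.04
State unemployment insurance (employee share): $2,125.66 × 0.005 = $10.63
Gym membership: $182.05
Roth 401(k) contribution: $147.25
Total deductions = $95.65 + $263.90 + $165.04 + $10.63 + $182.05 + $147.25 = $864.52
Net pay = $2,125.66 − $864.52 = $1,261.14

$1,261.14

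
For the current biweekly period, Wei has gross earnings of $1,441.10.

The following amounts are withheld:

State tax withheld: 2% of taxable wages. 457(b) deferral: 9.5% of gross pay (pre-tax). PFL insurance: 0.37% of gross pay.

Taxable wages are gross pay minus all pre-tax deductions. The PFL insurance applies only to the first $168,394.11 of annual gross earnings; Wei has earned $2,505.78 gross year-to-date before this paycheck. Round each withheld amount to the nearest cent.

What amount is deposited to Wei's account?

$1,272.79

457(b) deferral: $1,441.10 × 0.095 = $136.90
Taxable wages = $1,441.10 − $136.90 = $1,304.20
State tax withheld: $1,304.20 × 0.02 = $26.08
PFL insurance: cap not yet reached, full $1,441.10 is subject → $1,441.10 × 0.0037 = $5.33
Total deductions = $136.90 + $26.08 + $5.33 = $168.31
Net pay = $1,441.10 − $168.31 = $1,272.79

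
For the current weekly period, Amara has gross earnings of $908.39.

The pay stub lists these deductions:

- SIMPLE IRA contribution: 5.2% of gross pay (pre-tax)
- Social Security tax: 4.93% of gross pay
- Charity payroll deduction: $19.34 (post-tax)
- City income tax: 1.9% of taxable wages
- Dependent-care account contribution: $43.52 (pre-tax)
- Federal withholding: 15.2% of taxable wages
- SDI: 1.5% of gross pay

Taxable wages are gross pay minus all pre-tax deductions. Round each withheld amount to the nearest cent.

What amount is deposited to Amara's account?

SIMPLE IRA contribution: $908.39 × 0.052 = $47.24
Dependent-care account contribution: $43.52
Pre-tax total = $47.24 + $43.52 = $90.76
Taxable wages = $908.39 − $90.76 = $817.63
City income tax: $817.63 × 0.019 = $15.53
Federal withholding: $817.63 × 0.152 = $124.28
SDI: $908.39 × 0.015 = $13.63
Social Security tax: $908.39 × 0.0493 = $44.78
Charity payroll deduction: $19.34
Total deductions = $47.24 + $43.52 + $15.53 + $124.28 + $13.63 + $44.78 + $19.34 = $308.32
Net pay = $908.39 − $308.32 = $600.07

$600.07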